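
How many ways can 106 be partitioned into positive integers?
384276336

p(n) counts ways to write n as a sum of positive integers (order ignored).
Euler's pentagonal recurrence: p(k) = p(k-1) + p(k-2) - p(k-5) - p(k-7) + p(k-12) + p(k-15) - ... (offsets j(3j∓1)/2, signs ++--, p(0)=1, p(<0)=0).
DP table for k = 0..105: p(0)=1, p(1)=1, p(2)=2, p(3)=3, p(4)=5, p(5)=7, p(6)=11, p(7)=15, p(8)=22, p(9)=30, p(10)=42, p(11)=56, p(12)=77, p(13)=101, p(14)=135, p(15)=176, p(16)=231, p(17)=297, p(18)=385, p(19)=490, p(20)=627, p(21)=792, p(22)=1002, p(23)=1255, p(24)=1575, p(25)=1958, p(26)=2436, p(27)=3010, p(28)=3718, p(29)=4565, p(30)=5604, p(31)=6842, p(32)=8349, p(33)=10143, p(34)=12310, p(35)=14883, p(36)=17977, p(37)=21637, p(38)=26015, p(39)=31185, p(40)=37338, p(41)=44583, p(42)=53174, p(43)=63261, p(44)=75175, p(45)=89134, p(46)=105558, p(47)=124754, p(48)=147273, p(49)=173525, p(50)=204226, p(51)=239943, p(52)=281589, p(53)=329931, p(54)=386155, p(55)=451276, p(56)=526823, p(57)=614154, p(58)=715220, p(59)=831820, p(60)=966467, p(61)=1121505, p(62)=1300156, p(63)=1505499, p(64)=1741630, p(65)=2012558, p(66)=2323520, p(67)=2679689, p(68)=3087735, p(69)=3554345, p(70)=4087968, p(71)=4697205, p(72)=5392783, p(73)=6185689, p(74)=7089500, p(75)=8118264, p(76)=9289091, p(77)=10619863, p(78)=12132164, p(79)=13848650, p(80)=15796476, p(81)=18004327, p(82)=20506255, p(83)=23338469, p(84)=26543660, p(85)=30167357, p(86)=34262962, p(87)=38887673, p(88)=44108109, p(89)=49995925, p(90)=56634173, p(91)=64112359, p(92)=72533807, p(93)=82010177, p(94)=92669720, p(95)=104651419, p(96)=118114304, p(97)=133230930, p(98)=150198136, p(99)=169229875, p(100)=190569292, p(101)=214481126, p(102)=241265379, p(103)=271248950, p(104)=304801365, p(105)=342325709.
Final step: p(106) = p(105) + p(104) - p(101) - p(99) + p(94) + p(91) - p(84) - p(80) + p(71) + p(66) - p(55) - p(49) + p(36) + p(29) - p(14) - p(6)
= 342325709 + 304801365 - 214481126 - 169229875 + 92669720 + 64112359 - 26543660 - 15796476 + 4697205 + 2323520 - 451276 - 173525 + 17977 + 4565 - 135 - 11
= 384276336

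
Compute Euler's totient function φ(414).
132

414 = 2 × 3^2 × 23
φ(n) = n × ∏(1 - 1/p) for each prime p dividing n
φ(414) = 414 × (1 - 1/2) × (1 - 1/3) × (1 - 1/23) = 132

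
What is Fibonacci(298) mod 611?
478

Matrix identity: Q^n = [[F_(n+1), F_n], [F_n, F_(n-1)]] with Q = [[1,1],[1,0]].
n = 298 = 100101010₂. Square-and-multiply, entries mod 611:
Q^1 = [[1,1],[1,0]]
Q^2 = (Q^1)² = [[2,1],[1,1]]
Q^4 = (Q^2)² = [[5,3],[3,2]]
Q^9 = (Q^4)²·Q = [[55,34],[34,21]]
Q^18 = (Q^9)² = [[515,140],[140,375]]
Q^37 = (Q^18)²·Q = [[55,99],[99,567]]
Q^74 = (Q^37)² = [[606,478],[478,128]]
Q^149 = (Q^74)²·Q = [[133,606],[606,138]]
Q^298 = (Q^149)² = [[606,478],[478,128]]
F_298 mod 611 = Q^298[0][1] = 478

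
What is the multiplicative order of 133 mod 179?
178

179 is prime, so ord(133) divides φ(179) = 178.
Divisors of 178: 1, 2, 89, 178.
Repeated squaring: 133^1 ≡ 133, 133^2 ≡ 147, 133^4 ≡ 129, 133^8 ≡ 173, 133^16 ≡ 36, 133^32 ≡ 43, 133^64 ≡ 59, 133^128 ≡ 80 (mod 179).
Test 133^d mod 179 for each divisor d in increasing order:
133^1 ≡ 133
133^2 ≡ 147
133^89 = 133^64·133^16·133^8·133^1 ≡ 178
133^178 = 133^128·133^32·133^16·133^2 ≡ 1  ← first divisor giving 1
The order is 178.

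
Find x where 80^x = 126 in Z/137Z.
114

Baby-step giant-step with step n = ⌈√137⌉ = 12.
Baby steps 80^j mod 137 (j:value) for j=0..11: 0:1, 1:80, 2:98, 3:31, 4:14, 5:24, 6:2, 7:23, 8:59, 9:62, 10:28, 11:48.
Giant-step multiplier: 80^(-12) ≡ 80^(136-12) = 80^124 ≡ 103 (mod 137).
Giant steps γ_i = 126·103^i mod 137: γ_0=126, γ_1=100, γ_2=25, γ_3=109, γ_4=130, γ_5=101, γ_6=128, γ_7=32, γ_8=8, γ_9=2 (in table at j=6).
x = i·n + j = 9·12 + 6 = 114.
Check: 80^114 ≡ 126 (mod 137).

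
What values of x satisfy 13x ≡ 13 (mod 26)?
x ≡ 1 (mod 2)

gcd(13, 26) = 13, which divides 13, so solutions exist.
Divide through by 13: x ≡ 1 (mod 2).
The coefficient of x is now 1, so x ≡ 1 (mod 2).
Check: 13 × 1 = 13 ≡ 13 (mod 26).
x ≡ 1 (mod 2), giving 13 solutions mod 26.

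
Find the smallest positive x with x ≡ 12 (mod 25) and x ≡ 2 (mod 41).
412

Using Chinese Remainder Theorem:
M = 25 × 41 = 1025
M1 = 41, M2 = 25
y1 = 41^(-1) mod 25 = 11
y2 = 25^(-1) mod 41 = 23
x = (12×41×11 + 2×25×23) mod 1025 = 412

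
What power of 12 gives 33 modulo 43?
25

Baby-step giant-step with step n = ⌈√43⌉ = 7.
Baby steps 12^j mod 43 (j:value) for j=0..6: 0:1, 1:12, 2:15, 3:8, 4:10, 5:34, 6:21.
Giant-step multiplier: 12^(-7) ≡ 12^(42-7) = 12^35 ≡ 7 (mod 43).
Giant steps γ_i = 33·7^i mod 43: γ_0=33, γ_1=16, γ_2=26, γ_3=10 (in table at j=4).
x = i·n + j = 3·7 + 4 = 25.
Check: 12^25 ≡ 33 (mod 43).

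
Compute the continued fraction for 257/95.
[2; 1, 2, 2, 1, 1, 5]

Euclidean algorithm steps:
257 = 2 × 95 + 67
95 = 1 × 67 + 28
67 = 2 × 28 + 11
28 = 2 × 11 + 6
11 = 1 × 6 + 5
6 = 1 × 5 + 1
5 = 5 × 1 + 0
Continued fraction: [2; 1, 2, 2, 1, 1, 5]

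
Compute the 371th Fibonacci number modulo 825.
254

Matrix identity: Q^n = [[F_(n+1), F_n], [F_n, F_(n-1)]] with Q = [[1,1],[1,0]].
n = 371 = 101110011₂. Square-and-multiply, entries mod 825:
Q^1 = [[1,1],[1,0]]
Q^2 = (Q^1)² = [[2,1],[1,1]]
Q^5 = (Q^2)²·Q = [[8,5],[5,3]]
Q^11 = (Q^5)²·Q = [[144,89],[89,55]]
Q^23 = (Q^11)²·Q = [[168,607],[607,386]]
Q^46 = (Q^23)² = [[673,503],[503,170]]
Q^92 = (Q^46)² = [[563,804],[804,584]]
Q^185 = (Q^92)²·Q = [[448,610],[610,663]]
Q^371 = (Q^185)²·Q = [[639,254],[254,385]]
F_371 mod 825 = Q^371[0][1] = 254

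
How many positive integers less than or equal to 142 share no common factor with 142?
70

142 = 2 × 71
φ(n) = n × ∏(1 - 1/p) for each prime p dividing n
φ(142) = 142 × (1 - 1/2) × (1 - 1/71) = 70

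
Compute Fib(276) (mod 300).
132

Matrix identity: Q^n = [[F_(n+1), F_n], [F_n, F_(n-1)]] with Q = [[1,1],[1,0]].
n = 276 = 100010100₂. Square-and-multiply, entries mod 300:
Q^1 = [[1,1],[1,0]]
Q^2 = (Q^1)² = [[2,1],[1,1]]
Q^4 = (Q^2)² = [[5,3],[3,2]]
Q^8 = (Q^4)² = [[34,21],[21,13]]
Q^17 = (Q^8)²·Q = [[184,97],[97,87]]
Q^34 = (Q^17)² = [[65,187],[187,178]]
Q^69 = (Q^34)²·Q = [[35,194],[194,141]]
Q^138 = (Q^69)² = [[161,244],[244,217]]
Q^276 = (Q^138)² = [[257,132],[132,125]]
F_276 mod 300 = Q^276[0][1] = 132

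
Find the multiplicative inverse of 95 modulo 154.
107

gcd(95, 154) = 1, so the inverse exists.
Extended Euclidean algorithm on (154, 95):
154 = 1 × 95 + 59  ⟹  59 = (1)·154 + (-1)·95
95 = 1 × 59 + 36  ⟹  36 = (-1)·154 + (2)·95
59 = 1 × 36 + 23  ⟹  23 = (2)·154 + (-3)·95
36 = 1 × 23 + 13  ⟹  13 = (-3)·154 + (5)·95
23 = 1 × 13 + 10  ⟹  10 = (5)·154 + (-8)·95
13 = 1 × 10 + 3  ⟹  3 = (-8)·154 + (13)·95
10 = 3 × 3 + 1  ⟹  1 = (29)·154 + (-47)·95
So (-47)·95 ≡ 1 (mod 154), i.e. 95^(-1) ≡ -47 ≡ 107 (mod 154).
Check: 95 × 107 = 10165 ≡ 1 (mod 154)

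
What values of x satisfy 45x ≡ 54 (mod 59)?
x ≡ 13 (mod 59)

gcd(45, 59) = 1, which divides 54, so solutions exist.
Find 45^(-1) mod 59 by the extended Euclidean algorithm:
59 = 1 × 45 + 14  ⟹  14 = (1)·59 + (-1)·45
45 = 3 × 14 + 3  ⟹  3 = (-3)·59 + (4)·45
14 = 4 × 3 + 2  ⟹  2 = (13)·59 + (-17)·45
3 = 1 × 2 + 1  ⟹  1 = (-16)·59 + (21)·45
So (21)·45 ≡ 1 (mod 59), i.e. 45^(-1) ≡ 21 (mod 59).
x ≡ 21 × 54 = 1134 ≡ 13 (mod 59).
Check: 45 × 13 = 585 ≡ 54 (mod 59).
Unique solution: x ≡ 13 (mod 59)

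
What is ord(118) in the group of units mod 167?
166

167 is prime, so ord(118) divides φ(167) = 166.
Divisors of 166: 1, 2, 83, 166.
Repeated squaring: 118^1 ≡ 118, 118^2 ≡ 63, 118^4 ≡ 128, 118^8 ≡ 18, 118^16 ≡ 157, 118^32 ≡ 100, 118^64 ≡ 147, 118^128 ≡ 66 (mod 167).
Test 118^d mod 167 for each divisor d in increasing order:
118^1 ≡ 118
118^2 ≡ 63
118^83 = 118^64·118^16·118^2·118^1 ≡ 166
118^166 = 118^128·118^32·118^4·118^2 ≡ 1  ← first divisor giving 1
The order is 166.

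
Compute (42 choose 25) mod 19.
0

Using Lucas' theorem:
Write n=42 and k=25 in base 19:
n in base 19: [2, 4]
k in base 19: [1, 6]
C(42,25) mod 19 = ∏ C(n_i, k_i) mod 19
Digit binomials (mod 19): C(2,1) = 2; C(4,6) = 0 (k_i > n_i)
Product: 2 × 0 = 0 ≡ 0 (mod 19)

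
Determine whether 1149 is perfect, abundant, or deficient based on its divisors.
deficient

Proper divisors of 1149: sum = 1 + 3 + 383 = 387
Since 387 < 1149, 1149 is deficient.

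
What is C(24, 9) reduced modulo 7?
2

Using Lucas' theorem:
Write n=24 and k=9 in base 7:
n in base 7: [3, 3]
k in base 7: [1, 2]
C(24,9) mod 7 = ∏ C(n_i, k_i) mod 7
Digit binomials (mod 7): C(3,1) = 3; C(3,2) = 3
Product: 3 × 3 = 9 ≡ 2 (mod 7)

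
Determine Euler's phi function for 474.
156

474 = 2 × 3 × 79
φ(n) = n × ∏(1 - 1/p) for each prime p dividing n
φ(474) = 474 × (1 - 1/2) × (1 - 1/3) × (1 - 1/79) = 156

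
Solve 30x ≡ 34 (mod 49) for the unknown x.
x ≡ 24 (mod 49)

gcd(30, 49) = 1, which divides 34, so solutions exist.
Find 30^(-1) mod 49 by the extended Euclidean algorithm:
49 = 1 × 30 + 19  ⟹  19 = (1)·49 + (-1)·30
30 = 1 × 19 + 11  ⟹  11 = (-1)·49 + (2)·30
19 = 1 × 11 + 8  ⟹  8 = (2)·49 + (-3)·30
11 = 1 × 8 + 3  ⟹  3 = (-3)·49 + (5)·30
8 = 2 × 3 + 2  ⟹  2 = (8)·49 + (-13)·30
3 = 1 × 2 + 1  ⟹  1 = (-11)·49 + (18)·30
So (18)·30 ≡ 1 (mod 49), i.e. 30^(-1) ≡ 18 (mod 49).
x ≡ 18 × 34 = 612 ≡ 24 (mod 49).
Check: 30 × 24 = 720 ≡ 34 (mod 49).
Unique solution: x ≡ 24 (mod 49)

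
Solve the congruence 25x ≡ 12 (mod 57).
x ≡ 21 (mod 57)

gcd(25, 57) = 1, which divides 12, so solutions exist.
Find 25^(-1) mod 57 by the extended Euclidean algorithm:
57 = 2 × 25 + 7  ⟹  7 = (1)·57 + (-2)·25
25 = 3 × 7 + 4  ⟹  4 = (-3)·57 + (7)·25
7 = 1 × 4 + 3  ⟹  3 = (4)·57 + (-9)·25
4 = 1 × 3 + 1  ⟹  1 = (-7)·57 + (16)·25
So (16)·25 ≡ 1 (mod 57), i.e. 25^(-1) ≡ 16 (mod 57).
x ≡ 16 × 12 = 192 ≡ 21 (mod 57).
Check: 25 × 21 = 525 ≡ 12 (mod 57).
Unique solution: x ≡ 21 (mod 57)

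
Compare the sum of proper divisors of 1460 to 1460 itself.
abundant

Proper divisors of 1460: sum = 1 + 2 + 4 + 5 + 10 + 20 + 73 + 146 + 292 + 365 + 730 = 1648
Since 1648 > 1460, 1460 is abundant.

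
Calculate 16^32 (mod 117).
22

Repeated squaring. Binary of 32 = 100000.
16^1 ≡ 16 (mod 117); 16^2 ≡ 22 (mod 117); 16^4 ≡ 16 (mod 117); 16^8 ≡ 22 (mod 117); 16^16 ≡ 16 (mod 117); 16^32 ≡ 22 (mod 117)
16^32 = 16^32 ≡ 22 (mod 117)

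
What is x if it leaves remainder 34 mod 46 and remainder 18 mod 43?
448

Using Chinese Remainder Theorem:
M = 46 × 43 = 1978
M1 = 43, M2 = 46
y1 = 43^(-1) mod 46 = 15
y2 = 46^(-1) mod 43 = 29
x = (34×43×15 + 18×46×29) mod 1978 = 448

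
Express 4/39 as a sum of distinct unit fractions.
1/10 + 1/390

Greedy algorithm:
4/39: ceiling(39/4) = 10, use 1/10
1/390: ceiling(390/1) = 390, use 1/390
Result: 4/39 = 1/10 + 1/390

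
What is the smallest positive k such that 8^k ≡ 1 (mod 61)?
20

61 is prime, so ord(8) divides φ(61) = 60.
Divisors of 60: 1, 2, 3, 4, 5, 6, 10, 12, 15, 20, 30, 60.
Repeated squaring: 8^1 ≡ 8, 8^2 ≡ 3, 8^4 ≡ 9, 8^8 ≡ 20, 8^16 ≡ 34, 8^32 ≡ 58 (mod 61).
Test 8^d mod 61 for each divisor d in increasing order:
8^1 ≡ 8
8^2 ≡ 3
8^3 = 8^2·8^1 ≡ 24
8^4 ≡ 9
8^5 = 8^4·8^1 ≡ 11
8^6 = 8^4·8^2 ≡ 27
8^10 = 8^8·8^2 ≡ 60
8^12 = 8^8·8^4 ≡ 58
8^15 = 8^8·8^4·8^2·8^1 ≡ 50
8^20 = 8^16·8^4 ≡ 1  ← first divisor giving 1
The order is 20.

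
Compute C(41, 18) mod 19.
0

Using Lucas' theorem:
Write n=41 and k=18 in base 19:
n in base 19: [2, 3]
k in base 19: [0, 18]
C(41,18) mod 19 = ∏ C(n_i, k_i) mod 19
Digit binomials (mod 19): C(2,0) = 1; C(3,18) = 0 (k_i > n_i)
Product: 1 × 0 = 0 ≡ 0 (mod 19)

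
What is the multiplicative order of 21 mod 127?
63

127 is prime, so ord(21) divides φ(127) = 126.
Divisors of 126: 1, 2, 3, 6, 7, 9, 14, 18, 21, 42, 63, 126.
Repeated squaring: 21^1 ≡ 21, 21^2 ≡ 60, 21^4 ≡ 44, 21^8 ≡ 31, 21^16 ≡ 72, 21^32 ≡ 104, 21^64 ≡ 21 (mod 127).
Test 21^d mod 127 for each divisor d in increasing order:
21^1 ≡ 21
21^2 ≡ 60
21^3 = 21^2·21^1 ≡ 117
21^6 = 21^4·21^2 ≡ 100
21^7 = 21^4·21^2·21^1 ≡ 68
21^9 = 21^8·21^1 ≡ 16
21^14 = 21^8·21^4·21^2 ≡ 52
21^18 = 21^16·21^2 ≡ 2
21^21 = 21^16·21^4·21^1 ≡ 107
21^42 = 21^32·21^8·21^2 ≡ 19
21^63 = 21^32·21^16·21^8·21^4·21^2·21^1 ≡ 1  ← first divisor giving 1
The order is 63.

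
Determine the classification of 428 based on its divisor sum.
deficient

Proper divisors of 428: sum = 1 + 2 + 4 + 107 + 214 = 328
Since 328 < 428, 428 is deficient.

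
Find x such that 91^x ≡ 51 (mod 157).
154

Baby-step giant-step with step n = ⌈√157⌉ = 13.
Baby steps 91^j mod 157 (j:value) for j=0..12: 0:1, 1:91, 2:117, 3:128, 4:30, 5:61, 6:56, 7:72, 8:115, 9:103, 10:110, 11:119, 12:153.
Giant-step multiplier: 91^(-13) ≡ 91^(156-13) = 91^143 ≡ 135 (mod 157).
Giant steps γ_i = 51·135^i mod 157: γ_0=51, γ_1=134, γ_2=35, γ_3=15, γ_4=141, γ_5=38, γ_6=106, γ_7=23, γ_8=122, γ_9=142, γ_10=16, γ_11=119 (in table at j=11).
x = i·n + j = 11·13 + 11 = 154.
Check: 91^154 ≡ 51 (mod 157).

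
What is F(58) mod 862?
395

Matrix identity: Q^n = [[F_(n+1), F_n], [F_n, F_(n-1)]] with Q = [[1,1],[1,0]].
n = 58 = 111010₂. Square-and-multiply, entries mod 862:
Q^1 = [[1,1],[1,0]]
Q^3 = (Q^1)²·Q = [[3,2],[2,1]]
Q^7 = (Q^3)²·Q = [[21,13],[13,8]]
Q^14 = (Q^7)² = [[610,377],[377,233]]
Q^29 = (Q^14)²·Q = [[210,477],[477,595]]
Q^58 = (Q^29)² = [[99,395],[395,566]]
F_58 mod 862 = Q^58[0][1] = 395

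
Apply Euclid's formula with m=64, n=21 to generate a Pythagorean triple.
(3655, 2688, 4537)

Euclid's formula: a = m² - n², b = 2mn, c = m² + n²
m = 64, n = 21
a = 64² - 21² = 4096 - 441 = 3655
b = 2 × 64 × 21 = 2688
c = 64² + 21² = 4096 + 441 = 4537
Verification: 3655² + 2688² = 13359025 + 7225344 = 20584369 = 4537² ✓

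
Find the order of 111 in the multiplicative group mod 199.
33

199 is prime, so ord(111) divides φ(199) = 198.
Divisors of 198: 1, 2, 3, 6, 9, 11, 18, 22, 33, 66, 99, 198.
Repeated squaring: 111^1 ≡ 111, 111^2 ≡ 182, 111^4 ≡ 90, 111^8 ≡ 140, 111^16 ≡ 98, 111^32 ≡ 52, 111^64 ≡ 117, 111^128 ≡ 157 (mod 199).
Test 111^d mod 199 for each divisor d in increasing order:
111^1 ≡ 111
111^2 ≡ 182
111^3 = 111^2·111^1 ≡ 103
111^6 = 111^4·111^2 ≡ 62
111^9 = 111^8·111^1 ≡ 18
111^11 = 111^8·111^2·111^1 ≡ 92
111^18 = 111^16·111^2 ≡ 125
111^22 = 111^16·111^4·111^2 ≡ 106
111^33 = 111^32·111^1 ≡ 1  ← first divisor giving 1
The order is 33.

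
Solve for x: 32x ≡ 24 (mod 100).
x ≡ 7 (mod 25)

gcd(32, 100) = 4, which divides 24, so solutions exist.
Divide through by 4: 8x ≡ 6 (mod 25).
Find 8^(-1) mod 25 by the extended Euclidean algorithm:
25 = 3 × 8 + 1  ⟹  1 = (1)·25 + (-3)·8
So (-3)·8 ≡ 1 (mod 25), i.e. 8^(-1) ≡ -3 ≡ 22 (mod 25).
x ≡ 22 × 6 = 132 ≡ 7 (mod 25).
Check: 32 × 7 = 224 ≡ 24 (mod 100).
x ≡ 7 (mod 25), giving 4 solutions mod 100.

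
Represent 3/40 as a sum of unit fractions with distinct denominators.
1/14 + 1/280

Greedy algorithm:
3/40: ceiling(40/3) = 14, use 1/14
1/280: ceiling(280/1) = 280, use 1/280
Result: 3/40 = 1/14 + 1/280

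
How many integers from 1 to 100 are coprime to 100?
40

100 = 2^2 × 5^2
φ(n) = n × ∏(1 - 1/p) for each prime p dividing n
φ(100) = 100 × (1 - 1/2) × (1 - 1/5) = 40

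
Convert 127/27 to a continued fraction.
[4; 1, 2, 2, 1, 2]

Euclidean algorithm steps:
127 = 4 × 27 + 19
27 = 1 × 19 + 8
19 = 2 × 8 + 3
8 = 2 × 3 + 2
3 = 1 × 2 + 1
2 = 2 × 1 + 0
Continued fraction: [4; 1, 2, 2, 1, 2]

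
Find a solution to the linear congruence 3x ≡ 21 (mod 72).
x ≡ 7 (mod 24)

gcd(3, 72) = 3, which divides 21, so solutions exist.
Divide through by 3: x ≡ 7 (mod 24).
The coefficient of x is now 1, so x ≡ 7 (mod 24).
Check: 3 × 7 = 21 ≡ 21 (mod 72).
x ≡ 7 (mod 24), giving 3 solutions mod 72.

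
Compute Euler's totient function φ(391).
352

391 = 17 × 23
φ(n) = n × ∏(1 - 1/p) for each prime p dividing n
φ(391) = 391 × (1 - 1/17) × (1 - 1/23) = 352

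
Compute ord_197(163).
98

197 is prime, so ord(163) divides φ(197) = 196.
Divisors of 196: 1, 2, 4, 7, 14, 28, 49, 98, 196.
Repeated squaring: 163^1 ≡ 163, 163^2 ≡ 171, 163^4 ≡ 85, 163^8 ≡ 133, 163^16 ≡ 156, 163^32 ≡ 105, 163^64 ≡ 190, 163^128 ≡ 49 (mod 197).
Test 163^d mod 197 for each divisor d in increasing order:
163^1 ≡ 163
163^2 ≡ 171
163^4 ≡ 85
163^7 = 163^4·163^2·163^1 ≡ 83
163^14 = 163^8·163^4·163^2 ≡ 191
163^28 = 163^16·163^8·163^4 ≡ 36
163^49 = 163^32·163^16·163^1 ≡ 196
163^98 = 163^64·163^32·163^2 ≡ 1  ← first divisor giving 1
The order is 98.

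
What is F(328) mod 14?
7

Matrix identity: Q^n = [[F_(n+1), F_n], [F_n, F_(n-1)]] with Q = [[1,1],[1,0]].
n = 328 = 101001000₂. Square-and-multiply, entries mod 14:
Q^1 = [[1,1],[1,0]]
Q^2 = (Q^1)² = [[2,1],[1,1]]
Q^5 = (Q^2)²·Q = [[8,5],[5,3]]
Q^10 = (Q^5)² = [[5,13],[13,6]]
Q^20 = (Q^10)² = [[12,3],[3,9]]
Q^41 = (Q^20)²·Q = [[6,13],[13,7]]
Q^82 = (Q^41)² = [[9,1],[1,8]]
Q^164 = (Q^82)² = [[12,3],[3,9]]
Q^328 = (Q^164)² = [[13,7],[7,6]]
F_328 mod 14 = Q^328[0][1] = 7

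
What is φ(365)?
288

365 = 5 × 73
φ(n) = n × ∏(1 - 1/p) for each prime p dividing n
φ(365) = 365 × (1 - 1/5) × (1 - 1/73) = 288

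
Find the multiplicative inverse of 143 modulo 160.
47

gcd(143, 160) = 1, so the inverse exists.
Extended Euclidean algorithm on (160, 143):
160 = 1 × 143 + 17  ⟹  17 = (1)·160 + (-1)·143
143 = 8 × 17 + 7  ⟹  7 = (-8)·160 + (9)·143
17 = 2 × 7 + 3  ⟹  3 = (17)·160 + (-19)·143
7 = 2 × 3 + 1  ⟹  1 = (-42)·160 + (47)·143
So (47)·143 ≡ 1 (mod 160), i.e. 143^(-1) ≡ 47 (mod 160).
Check: 143 × 47 = 6721 ≡ 1 (mod 160)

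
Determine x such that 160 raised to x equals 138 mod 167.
111

Baby-step giant-step with step n = ⌈√167⌉ = 13.
Baby steps 160^j mod 167 (j:value) for j=0..12: 0:1, 1:160, 2:49, 3:158, 4:63, 5:60, 6:81, 7:101, 8:128, 9:106, 10:93, 11:17, 12:48.
Giant-step multiplier: 160^(-13) ≡ 160^(166-13) = 160^153 ≡ 83 (mod 167).
Giant steps γ_i = 138·83^i mod 167: γ_0=138, γ_1=98, γ_2=118, γ_3=108, γ_4=113, γ_5=27, γ_6=70, γ_7=132, γ_8=101 (in table at j=7).
x = i·n + j = 8·13 + 7 = 111.
Check: 160^111 ≡ 138 (mod 167).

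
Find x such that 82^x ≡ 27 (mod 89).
31

Baby-step giant-step with step n = ⌈√89⌉ = 10.
Baby steps 82^j mod 89 (j:value) for j=0..9: 0:1, 1:82, 2:49, 3:13, 4:87, 5:14, 6:80, 7:63, 8:4, 9:61.
Giant-step multiplier: 82^(-10) ≡ 82^(88-10) = 82^78 ≡ 5 (mod 89).
Giant steps γ_i = 27·5^i mod 89: γ_0=27, γ_1=46, γ_2=52, γ_3=82 (in table at j=1).
x = i·n + j = 3·10 + 1 = 31.
Check: 82^31 ≡ 27 (mod 89).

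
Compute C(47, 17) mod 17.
2

Using Lucas' theorem:
Write n=47 and k=17 in base 17:
n in base 17: [2, 13]
k in base 17: [1, 0]
C(47,17) mod 17 = ∏ C(n_i, k_i) mod 17
Digit binomials (mod 17): C(2,1) = 2; C(13,0) = 1
Product: 2 × 1 = 2 ≡ 2 (mod 17)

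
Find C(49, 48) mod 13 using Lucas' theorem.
10

Using Lucas' theorem:
Write n=49 and k=48 in base 13:
n in base 13: [3, 10]
k in base 13: [3, 9]
C(49,48) mod 13 = ∏ C(n_i, k_i) mod 13
Digit binomials (mod 13): C(3,3) = 1; C(10,9) = 10
Product: 1 × 10 = 10 ≡ 10 (mod 13)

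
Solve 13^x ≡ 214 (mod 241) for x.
198

Baby-step giant-step with step n = ⌈√241⌉ = 16.
Baby steps 13^j mod 241 (j:value) for j=0..15: 0:1, 1:13, 2:169, 3:28, 4:123, 5:153, 6:61, 7:70, 8:187, 9:21, 10:32, 11:175, 12:106, 13:173, 14:80, 15:76.
Giant-step multiplier: 13^(-16) ≡ 13^(240-16) = 13^224 ≡ 231 (mod 241).
Giant steps γ_i = 214·231^i mod 241: γ_0=214, γ_1=29, γ_2=192, γ_3=8, γ_4=161, γ_5=77, γ_6=194, γ_7=229, γ_8=120, γ_9=5, γ_10=191, γ_11=18, γ_12=61 (in table at j=6).
x = i·n + j = 12·16 + 6 = 198.
Check: 13^198 ≡ 214 (mod 241).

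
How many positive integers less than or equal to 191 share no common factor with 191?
190

191 = 191
φ(n) = n × ∏(1 - 1/p) for each prime p dividing n
φ(191) = 191 × (1 - 1/191) = 190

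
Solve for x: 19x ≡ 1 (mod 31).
18

gcd(19, 31) = 1, so the inverse exists.
Extended Euclidean algorithm on (31, 19):
31 = 1 × 19 + 12  ⟹  12 = (1)·31 + (-1)·19
19 = 1 × 12 + 7  ⟹  7 = (-1)·31 + (2)·19
12 = 1 × 7 + 5  ⟹  5 = (2)·31 + (-3)·19
7 = 1 × 5 + 2  ⟹  2 = (-3)·31 + (5)·19
5 = 2 × 2 + 1  ⟹  1 = (8)·31 + (-13)·19
So (-13)·19 ≡ 1 (mod 31), i.e. 19^(-1) ≡ -13 ≡ 18 (mod 31).
Check: 19 × 18 = 342 ≡ 1 (mod 31)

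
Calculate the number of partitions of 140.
15065878135

p(n) counts ways to write n as a sum of positive integers (order ignored).
Euler's pentagonal recurrence: p(k) = p(k-1) + p(k-2) - p(k-5) - p(k-7) + p(k-12) + p(k-15) - ... (offsets j(3j∓1)/2, signs ++--, p(0)=1, p(<0)=0).
DP table for k = 0..139: p(0)=1, p(1)=1, p(2)=2, p(3)=3, p(4)=5, p(5)=7, p(6)=11, p(7)=15, p(8)=22, p(9)=30, p(10)=42, p(11)=56, p(12)=77, p(13)=101, p(14)=135, p(15)=176, p(16)=231, p(17)=297, p(18)=385, p(19)=490, p(20)=627, p(21)=792, p(22)=1002, p(23)=1255, p(24)=1575, p(25)=1958, p(26)=2436, p(27)=3010, p(28)=3718, p(29)=4565, p(30)=5604, p(31)=6842, p(32)=8349, p(33)=10143, p(34)=12310, p(35)=14883, p(36)=17977, p(37)=21637, p(38)=26015, p(39)=31185, p(40)=37338, p(41)=44583, p(42)=53174, p(43)=63261, p(44)=75175, p(45)=89134, p(46)=105558, p(47)=124754, p(48)=147273, p(49)=173525, p(50)=204226, p(51)=239943, p(52)=281589, p(53)=329931, p(54)=386155, p(55)=451276, p(56)=526823, p(57)=614154, p(58)=715220, p(59)=831820, p(60)=966467, p(61)=1121505, p(62)=1300156, p(63)=1505499, p(64)=1741630, p(65)=2012558, p(66)=2323520, p(67)=2679689, p(68)=3087735, p(69)=3554345, p(70)=4087968, p(71)=4697205, p(72)=5392783, p(73)=6185689, p(74)=7089500, p(75)=8118264, p(76)=9289091, p(77)=10619863, p(78)=12132164, p(79)=13848650, p(80)=15796476, p(81)=18004327, p(82)=20506255, p(83)=23338469, p(84)=26543660, p(85)=30167357, p(86)=34262962, p(87)=38887673, p(88)=44108109, p(89)=49995925, p(90)=56634173, p(91)=64112359, p(92)=72533807, p(93)=82010177, p(94)=92669720, p(95)=104651419, p(96)=118114304, p(97)=133230930, p(98)=150198136, p(99)=169229875, p(100)=190569292, p(101)=214481126, p(102)=241265379, p(103)=271248950, p(104)=304801365, p(105)=342325709, p(106)=384276336, p(107)=431149389, p(108)=483502844, p(109)=541946240, p(110)=607163746, p(111)=679903203, p(112)=761002156, p(113)=851376628, p(114)=952050665, p(115)=1064144451, p(116)=1188908248, p(117)=1327710076, p(118)=1482074143, p(119)=1653668665, p(120)=1844349560, p(121)=2056148051, p(122)=2291320912, p(123)=2552338241, p(124)=2841940500, p(125)=3163127352, p(126)=3519222692, p(127)=3913864295, p(128)=4351078600, p(129)=4835271870, p(130)=5371315400, p(131)=5964539504, p(132)=6620830889, p(133)=7346629512, p(134)=8149040695, p(135)=9035836076, p(136)=10015581680, p(137)=11097645016, p(138)=12292341831, p(139)=13610949895.
Final step: p(140) = p(139) + p(138) - p(135) - p(133) + p(128) + p(125) - p(118) - p(114) + p(105) + p(100) - p(89) - p(83) + p(70) + p(63) - p(48) - p(40) + p(23) + p(14)
= 13610949895 + 12292341831 - 9035836076 - 7346629512 + 4351078600 + 3163127352 - 1482074143 - 952050665 + 342325709 + 190569292 - 49995925 - 23338469 + 4087968 + 1505499 - 147273 - 37338 + 1255 + 135
= 15065878135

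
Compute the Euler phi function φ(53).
52

53 = 53
φ(n) = n × ∏(1 - 1/p) for each prime p dividing n
φ(53) = 53 × (1 - 1/53) = 52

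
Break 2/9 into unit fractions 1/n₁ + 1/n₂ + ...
1/5 + 1/45

Greedy algorithm:
2/9: ceiling(9/2) = 5, use 1/5
1/45: ceiling(45/1) = 45, use 1/45
Result: 2/9 = 1/5 + 1/45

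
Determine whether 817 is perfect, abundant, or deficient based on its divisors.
deficient

Proper divisors of 817: sum = 1 + 19 + 43 = 63
Since 63 < 817, 817 is deficient.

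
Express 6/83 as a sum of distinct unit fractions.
1/14 + 1/1162

Greedy algorithm:
6/83: ceiling(83/6) = 14, use 1/14
1/1162: ceiling(1162/1) = 1162, use 1/1162
Result: 6/83 = 1/14 + 1/1162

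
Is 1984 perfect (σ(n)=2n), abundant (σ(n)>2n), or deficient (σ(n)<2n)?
abundant

Proper divisors of 1984: sum = 1 + 2 + 4 + 8 + 16 + 31 + 32 + 62 + 64 + 124 + 248 + 496 + 992 = 2080
Since 2080 > 1984, 1984 is abundant.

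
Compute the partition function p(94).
92669720

p(n) counts ways to write n as a sum of positive integers (order ignored).
Euler's pentagonal recurrence: p(k) = p(k-1) + p(k-2) - p(k-5) - p(k-7) + p(k-12) + p(k-15) - ... (offsets j(3j∓1)/2, signs ++--, p(0)=1, p(<0)=0).
DP table for k = 0..93: p(0)=1, p(1)=1, p(2)=2, p(3)=3, p(4)=5, p(5)=7, p(6)=11, p(7)=15, p(8)=22, p(9)=30, p(10)=42, p(11)=56, p(12)=77, p(13)=101, p(14)=135, p(15)=176, p(16)=231, p(17)=297, p(18)=385, p(19)=490, p(20)=627, p(21)=792, p(22)=1002, p(23)=1255, p(24)=1575, p(25)=1958, p(26)=2436, p(27)=3010, p(28)=3718, p(29)=4565, p(30)=5604, p(31)=6842, p(32)=8349, p(33)=10143, p(34)=12310, p(35)=14883, p(36)=17977, p(37)=21637, p(38)=26015, p(39)=31185, p(40)=37338, p(41)=44583, p(42)=53174, p(43)=63261, p(44)=75175, p(45)=89134, p(46)=105558, p(47)=124754, p(48)=147273, p(49)=173525, p(50)=204226, p(51)=239943, p(52)=281589, p(53)=329931, p(54)=386155, p(55)=451276, p(56)=526823, p(57)=614154, p(58)=715220, p(59)=831820, p(60)=966467, p(61)=1121505, p(62)=1300156, p(63)=1505499, p(64)=1741630, p(65)=2012558, p(66)=2323520, p(67)=2679689, p(68)=3087735, p(69)=3554345, p(70)=4087968, p(71)=4697205, p(72)=5392783, p(73)=6185689, p(74)=7089500, p(75)=8118264, p(76)=9289091, p(77)=10619863, p(78)=12132164, p(79)=13848650, p(80)=15796476, p(81)=18004327, p(82)=20506255, p(83)=23338469, p(84)=26543660, p(85)=30167357, p(86)=34262962, p(87)=38887673, p(88)=44108109, p(89)=49995925, p(90)=56634173, p(91)=64112359, p(92)=72533807, p(93)=82010177.
Final step: p(94) = p(93) + p(92) - p(89) - p(87) + p(82) + p(79) - p(72) - p(68) + p(59) + p(54) - p(43) - p(37) + p(24) + p(17) - p(2)
= 82010177 + 72533807 - 49995925 - 38887673 + 20506255 + 13848650 - 5392783 - 3087735 + 831820 + 386155 - 63261 - 21637 + 1575 + 297 - 2
= 92669720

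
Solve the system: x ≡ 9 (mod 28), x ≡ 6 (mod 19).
177

Using Chinese Remainder Theorem:
M = 28 × 19 = 532
M1 = 19, M2 = 28
y1 = 19^(-1) mod 28 = 3
y2 = 28^(-1) mod 19 = 17
x = (9×19×3 + 6×28×17) mod 532 = 177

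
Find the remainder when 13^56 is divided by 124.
121

Repeated squaring. Binary of 56 = 111000.
13^1 ≡ 13 (mod 124); 13^2 ≡ 45 (mod 124); 13^4 ≡ 41 (mod 124); 13^8 ≡ 69 (mod 124); 13^16 ≡ 49 (mod 124); 13^32 ≡ 45 (mod 124)
13^56 = 13^8 × 13^16 × 13^32 ≡ 121 (mod 124)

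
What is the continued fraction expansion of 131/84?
[1; 1, 1, 3, 1, 2, 3]

Euclidean algorithm steps:
131 = 1 × 84 + 47
84 = 1 × 47 + 37
47 = 1 × 37 + 10
37 = 3 × 10 + 7
10 = 1 × 7 + 3
7 = 2 × 3 + 1
3 = 3 × 1 + 0
Continued fraction: [1; 1, 1, 3, 1, 2, 3]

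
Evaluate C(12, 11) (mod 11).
1

Using Lucas' theorem:
Write n=12 and k=11 in base 11:
n in base 11: [1, 1]
k in base 11: [1, 0]
C(12,11) mod 11 = ∏ C(n_i, k_i) mod 11
Digit binomials (mod 11): C(1,1) = 1; C(1,0) = 1
Product: 1 × 1 = 1 ≡ 1 (mod 11)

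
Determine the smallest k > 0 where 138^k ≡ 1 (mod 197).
98

197 is prime, so ord(138) divides φ(197) = 196.
Divisors of 196: 1, 2, 4, 7, 14, 28, 49, 98, 196.
Repeated squaring: 138^1 ≡ 138, 138^2 ≡ 132, 138^4 ≡ 88, 138^8 ≡ 61, 138^16 ≡ 175, 138^32 ≡ 90, 138^64 ≡ 23, 138^128 ≡ 135 (mod 197).
Test 138^d mod 197 for each divisor d in increasing order:
138^1 ≡ 138
138^2 ≡ 132
138^4 ≡ 88
138^7 = 138^4·138^2·138^1 ≡ 19
138^14 = 138^8·138^4·138^2 ≡ 164
138^28 = 138^16·138^8·138^4 ≡ 104
138^49 = 138^32·138^16·138^1 ≡ 196
138^98 = 138^64·138^32·138^2 ≡ 1  ← first divisor giving 1
The order is 98.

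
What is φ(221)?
192

221 = 13 × 17
φ(n) = n × ∏(1 - 1/p) for each prime p dividing n
φ(221) = 221 × (1 - 1/13) × (1 - 1/17) = 192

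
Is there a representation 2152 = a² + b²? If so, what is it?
6² + 46² (a=6, b=46)

Factorization: 2152 = 2^3 × 269
By Fermat: n is sum of two squares iff every prime p ≡ 3 (mod 4) appears to even power.
All primes ≡ 3 (mod 4) appear to even power.
Search a = 0, 1, 2, … for 2152 - a² a perfect square: first hit at a = 6: 2152 - 36 = 2116 = 46².
2152 = 6² + 46² = 36 + 2116 ✓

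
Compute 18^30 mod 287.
1

Repeated squaring. Binary of 30 = 11110.
18^1 ≡ 18 (mod 287); 18^2 ≡ 37 (mod 287); 18^4 ≡ 221 (mod 287); 18^8 ≡ 51 (mod 287); 18^16 ≡ 18 (mod 287)
18^30 = 18^2 × 18^4 × 18^8 × 18^16 ≡ 1 (mod 287)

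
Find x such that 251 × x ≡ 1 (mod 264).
203

gcd(251, 264) = 1, so the inverse exists.
Extended Euclidean algorithm on (264, 251):
264 = 1 × 251 + 13  ⟹  13 = (1)·264 + (-1)·251
251 = 19 × 13 + 4  ⟹  4 = (-19)·264 + (20)·251
13 = 3 × 4 + 1  ⟹  1 = (58)·264 + (-61)·251
So (-61)·251 ≡ 1 (mod 264), i.e. 251^(-1) ≡ -61 ≡ 203 (mod 264).
Check: 251 × 203 = 50953 ≡ 1 (mod 264)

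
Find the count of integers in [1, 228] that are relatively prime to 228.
72

228 = 2^2 × 3 × 19
φ(n) = n × ∏(1 - 1/p) for each prime p dividing n
φ(228) = 228 × (1 - 1/2) × (1 - 1/3) × (1 - 1/19) = 72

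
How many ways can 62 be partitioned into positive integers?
1300156

p(n) counts ways to write n as a sum of positive integers (order ignored).
Euler's pentagonal recurrence: p(k) = p(k-1) + p(k-2) - p(k-5) - p(k-7) + p(k-12) + p(k-15) - ... (offsets j(3j∓1)/2, signs ++--, p(0)=1, p(<0)=0).
DP table for k = 0..61: p(0)=1, p(1)=1, p(2)=2, p(3)=3, p(4)=5, p(5)=7, p(6)=11, p(7)=15, p(8)=22, p(9)=30, p(10)=42, p(11)=56, p(12)=77, p(13)=101, p(14)=135, p(15)=176, p(16)=231, p(17)=297, p(18)=385, p(19)=490, p(20)=627, p(21)=792, p(22)=1002, p(23)=1255, p(24)=1575, p(25)=1958, p(26)=2436, p(27)=3010, p(28)=3718, p(29)=4565, p(30)=5604, p(31)=6842, p(32)=8349, p(33)=10143, p(34)=12310, p(35)=14883, p(36)=17977, p(37)=21637, p(38)=26015, p(39)=31185, p(40)=37338, p(41)=44583, p(42)=53174, p(43)=63261, p(44)=75175, p(45)=89134, p(46)=105558, p(47)=124754, p(48)=147273, p(49)=173525, p(50)=204226, p(51)=239943, p(52)=281589, p(53)=329931, p(54)=386155, p(55)=451276, p(56)=526823, p(57)=614154, p(58)=715220, p(59)=831820, p(60)=966467, p(61)=1121505.
Final step: p(62) = p(61) + p(60) - p(57) - p(55) + p(50) + p(47) - p(40) - p(36) + p(27) + p(22) - p(11) - p(5)
= 1121505 + 966467 - 614154 - 451276 + 204226 + 124754 - 37338 - 17977 + 3010 + 1002 - 56 - 7
= 1300156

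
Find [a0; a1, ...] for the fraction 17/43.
[0; 2, 1, 1, 8]

Euclidean algorithm steps:
17 = 0 × 43 + 17
43 = 2 × 17 + 9
17 = 1 × 9 + 8
9 = 1 × 8 + 1
8 = 8 × 1 + 0
Continued fraction: [0; 2, 1, 1, 8]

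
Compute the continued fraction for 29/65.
[0; 2, 4, 7]

Euclidean algorithm steps:
29 = 0 × 65 + 29
65 = 2 × 29 + 7
29 = 4 × 7 + 1
7 = 7 × 1 + 0
Continued fraction: [0; 2, 4, 7]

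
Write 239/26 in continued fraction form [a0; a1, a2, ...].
[9; 5, 5]

Euclidean algorithm steps:
239 = 9 × 26 + 5
26 = 5 × 5 + 1
5 = 5 × 1 + 0
Continued fraction: [9; 5, 5]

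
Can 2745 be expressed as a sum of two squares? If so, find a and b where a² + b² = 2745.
12² + 51² (a=12, b=51)

Factorization: 2745 = 3^2 × 5 × 61
By Fermat: n is sum of two squares iff every prime p ≡ 3 (mod 4) appears to even power.
All primes ≡ 3 (mod 4) appear to even power.
Search a = 0, 1, 2, … for 2745 - a² a perfect square: first hit at a = 12: 2745 - 144 = 2601 = 51².
2745 = 12² + 51² = 144 + 2601 ✓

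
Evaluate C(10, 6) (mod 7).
0

Using Lucas' theorem:
Write n=10 and k=6 in base 7:
n in base 7: [1, 3]
k in base 7: [0, 6]
C(10,6) mod 7 = ∏ C(n_i, k_i) mod 7
Digit binomials (mod 7): C(1,0) = 1; C(3,6) = 0 (k_i > n_i)
Product: 1 × 0 = 0 ≡ 0 (mod 7)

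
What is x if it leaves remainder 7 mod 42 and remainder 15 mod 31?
511

Using Chinese Remainder Theorem:
M = 42 × 31 = 1302
M1 = 31, M2 = 42
y1 = 31^(-1) mod 42 = 19
y2 = 42^(-1) mod 31 = 17
x = (7×31×19 + 15×42×17) mod 1302 = 511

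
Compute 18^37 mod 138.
96

Repeated squaring. Binary of 37 = 100101.
18^1 ≡ 18 (mod 138); 18^2 ≡ 48 (mod 138); 18^4 ≡ 96 (mod 138); 18^8 ≡ 108 (mod 138); 18^16 ≡ 72 (mod 138); 18^32 ≡ 78 (mod 138)
18^37 = 18^1 × 18^4 × 18^32 ≡ 96 (mod 138)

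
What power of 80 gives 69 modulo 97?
27

Baby-step giant-step with step n = ⌈√97⌉ = 10.
Baby steps 80^j mod 97 (j:value) for j=0..9: 0:1, 1:80, 2:95, 3:34, 4:4, 5:29, 6:89, 7:39, 8:16, 9:19.
Giant-step multiplier: 80^(-10) ≡ 80^(96-10) = 80^86 ≡ 3 (mod 97).
Giant steps γ_i = 69·3^i mod 97: γ_0=69, γ_1=13, γ_2=39 (in table at j=7).
x = i·n + j = 2·10 + 7 = 27.
Check: 80^27 ≡ 69 (mod 97).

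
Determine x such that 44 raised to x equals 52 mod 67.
9

Baby-step giant-step with step n = ⌈√67⌉ = 9.
Baby steps 44^j mod 67 (j:value) for j=0..8: 0:1, 1:44, 2:60, 3:27, 4:49, 5:12, 6:59, 7:50, 8:56.
Giant-step multiplier: 44^(-9) ≡ 44^(66-9) = 44^57 ≡ 58 (mod 67).
Giant steps γ_i = 52·58^i mod 67: γ_0=52, γ_1=1 (in table at j=0).
x = i·n + j = 1·9 + 0 = 9.
Check: 44^9 ≡ 52 (mod 67).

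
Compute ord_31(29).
10

31 is prime, so ord(29) divides φ(31) = 30.
Divisors of 30: 1, 2, 3, 5, 6, 10, 15, 30.
Repeated squaring: 29^1 ≡ 29, 29^2 ≡ 4, 29^4 ≡ 16, 29^8 ≡ 8, 29^16 ≡ 2 (mod 31).
Test 29^d mod 31 for each divisor d in increasing order:
29^1 ≡ 29
29^2 ≡ 4
29^3 = 29^2·29^1 ≡ 23
29^5 = 29^4·29^1 ≡ 30
29^6 = 29^4·29^2 ≡ 2
29^10 = 29^8·29^2 ≡ 1  ← first divisor giving 1
The order is 10.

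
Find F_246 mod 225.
53

Matrix identity: Q^n = [[F_(n+1), F_n], [F_n, F_(n-1)]] with Q = [[1,1],[1,0]].
n = 246 = 11110110₂. Square-and-multiply, entries mod 225:
Q^1 = [[1,1],[1,0]]
Q^3 = (Q^1)²·Q = [[3,2],[2,1]]
Q^7 = (Q^3)²·Q = [[21,13],[13,8]]
Q^15 = (Q^7)²·Q = [[87,160],[160,152]]
Q^30 = (Q^15)² = [[94,215],[215,104]]
Q^61 = (Q^30)²·Q = [[206,161],[161,45]]
Q^123 = (Q^61)²·Q = [[93,182],[182,136]]
Q^246 = (Q^123)² = [[148,53],[53,95]]
F_246 mod 225 = Q^246[0][1] = 53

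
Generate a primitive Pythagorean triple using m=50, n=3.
(2491, 300, 2509)

Euclid's formula: a = m² - n², b = 2mn, c = m² + n²
m = 50, n = 3
a = 50² - 3² = 2500 - 9 = 2491
b = 2 × 50 × 3 = 300
c = 50² + 3² = 2500 + 9 = 2509
Verification: 2491² + 300² = 6205081 + 90000 = 6295081 = 2509² ✓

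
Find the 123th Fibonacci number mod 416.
258

Matrix identity: Q^n = [[F_(n+1), F_n], [F_n, F_(n-1)]] with Q = [[1,1],[1,0]].
n = 123 = 1111011₂. Square-and-multiply, entries mod 416:
Q^1 = [[1,1],[1,0]]
Q^3 = (Q^1)²·Q = [[3,2],[2,1]]
Q^7 = (Q^3)²·Q = [[21,13],[13,8]]
Q^15 = (Q^7)²·Q = [[155,194],[194,377]]
Q^30 = (Q^15)² = [[93,40],[40,53]]
Q^61 = (Q^30)²·Q = [[281,265],[265,16]]
Q^123 = (Q^61)²·Q = [[339,258],[258,81]]
F_123 mod 416 = Q^123[0][1] = 258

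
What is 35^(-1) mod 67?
23

gcd(35, 67) = 1, so the inverse exists.
Extended Euclidean algorithm on (67, 35):
67 = 1 × 35 + 32  ⟹  32 = (1)·67 + (-1)·35
35 = 1 × 32 + 3  ⟹  3 = (-1)·67 + (2)·35
32 = 10 × 3 + 2  ⟹  2 = (11)·67 + (-21)·35
3 = 1 × 2 + 1  ⟹  1 = (-12)·67 + (23)·35
So (23)·35 ≡ 1 (mod 67), i.e. 35^(-1) ≡ 23 (mod 67).
Check: 35 × 23 = 805 ≡ 1 (mod 67)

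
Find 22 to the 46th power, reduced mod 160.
64

Repeated squaring. Binary of 46 = 101110.
22^1 ≡ 22 (mod 160); 22^2 ≡ 4 (mod 160); 22^4 ≡ 16 (mod 160); 22^8 ≡ 96 (mod 160); 22^16 ≡ 96 (mod 160); 22^32 ≡ 96 (mod 160)
22^46 = 22^2 × 22^4 × 22^8 × 22^32 ≡ 64 (mod 160)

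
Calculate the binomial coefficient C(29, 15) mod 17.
0

Using Lucas' theorem:
Write n=29 and k=15 in base 17:
n in base 17: [1, 12]
k in base 17: [0, 15]
C(29,15) mod 17 = ∏ C(n_i, k_i) mod 17
Digit binomials (mod 17): C(1,0) = 1; C(12,15) = 0 (k_i > n_i)
Product: 1 × 0 = 0 ≡ 0 (mod 17)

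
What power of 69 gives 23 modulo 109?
69

Baby-step giant-step with step n = ⌈√109⌉ = 11.
Baby steps 69^j mod 109 (j:value) for j=0..10: 0:1, 1:69, 2:74, 3:92, 4:26, 5:50, 6:71, 7:103, 8:22, 9:101, 10:102.
Giant-step multiplier: 69^(-11) ≡ 69^(108-11) = 69^97 ≡ 51 (mod 109).
Giant steps γ_i = 23·51^i mod 109: γ_0=23, γ_1=83, γ_2=91, γ_3=63, γ_4=52, γ_5=36, γ_6=92 (in table at j=3).
x = i·n + j = 6·11 + 3 = 69.
Check: 69^69 ≡ 23 (mod 109).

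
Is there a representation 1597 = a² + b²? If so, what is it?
21² + 34² (a=21, b=34)

Factorization: 1597 = 1597
By Fermat: n is sum of two squares iff every prime p ≡ 3 (mod 4) appears to even power.
All primes ≡ 3 (mod 4) appear to even power.
Search a = 0, 1, 2, … for 1597 - a² a perfect square: first hit at a = 21: 1597 - 441 = 1156 = 34².
1597 = 21² + 34² = 441 + 1156 ✓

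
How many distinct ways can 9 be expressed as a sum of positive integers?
30

p(n) counts ways to write n as a sum of positive integers (order ignored).
Examples: 9; 8 + 1; 7 + 2; 7 + 1 + 1; 6 + 3; ... (30 total)
p(9) = 30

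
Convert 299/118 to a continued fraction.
[2; 1, 1, 6, 1, 7]

Euclidean algorithm steps:
299 = 2 × 118 + 63
118 = 1 × 63 + 55
63 = 1 × 55 + 8
55 = 6 × 8 + 7
8 = 1 × 7 + 1
7 = 7 × 1 + 0
Continued fraction: [2; 1, 1, 6, 1, 7]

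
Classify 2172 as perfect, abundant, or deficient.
abundant

Proper divisors of 2172: sum = 1 + 2 + 3 + 4 + 6 + 12 + 181 + 362 + 543 + 724 + 1086 = 2924
Since 2924 > 2172, 2172 is abundant.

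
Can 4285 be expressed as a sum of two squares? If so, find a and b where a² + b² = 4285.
21² + 62² (a=21, b=62)

Factorization: 4285 = 5 × 857
By Fermat: n is sum of two squares iff every prime p ≡ 3 (mod 4) appears to even power.
All primes ≡ 3 (mod 4) appear to even power.
Search a = 0, 1, 2, … for 4285 - a² a perfect square: first hit at a = 21: 4285 - 441 = 3844 = 62².
4285 = 21² + 62² = 441 + 3844 ✓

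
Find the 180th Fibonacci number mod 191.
136

Matrix identity: Q^n = [[F_(n+1), F_n], [F_n, F_(n-1)]] with Q = [[1,1],[1,0]].
n = 180 = 10110100₂. Square-and-multiply, entries mod 191:
Q^1 = [[1,1],[1,0]]
Q^2 = (Q^1)² = [[2,1],[1,1]]
Q^5 = (Q^2)²·Q = [[8,5],[5,3]]
Q^11 = (Q^5)²·Q = [[144,89],[89,55]]
Q^22 = (Q^11)² = [[7,139],[139,59]]
Q^45 = (Q^22)²·Q = [[85,79],[79,6]]
Q^90 = (Q^45)² = [[96,122],[122,165]]
Q^180 = (Q^90)² = [[34,136],[136,89]]
F_180 mod 191 = Q^180[0][1] = 136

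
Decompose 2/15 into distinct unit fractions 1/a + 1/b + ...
1/8 + 1/120

Greedy algorithm:
2/15: ceiling(15/2) = 8, use 1/8
1/120: ceiling(120/1) = 120, use 1/120
Result: 2/15 = 1/8 + 1/120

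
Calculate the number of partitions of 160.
107438159466

p(n) counts ways to write n as a sum of positive integers (order ignored).
Euler's pentagonal recurrence: p(k) = p(k-1) + p(k-2) - p(k-5) - p(k-7) + p(k-12) + p(k-15) - ... (offsets j(3j∓1)/2, signs ++--, p(0)=1, p(<0)=0).
DP table for k = 0..159: p(0)=1, p(1)=1, p(2)=2, p(3)=3, p(4)=5, p(5)=7, p(6)=11, p(7)=15, p(8)=22, p(9)=30, p(10)=42, p(11)=56, p(12)=77, p(13)=101, p(14)=135, p(15)=176, p(16)=231, p(17)=297, p(18)=385, p(19)=490, p(20)=627, p(21)=792, p(22)=1002, p(23)=1255, p(24)=1575, p(25)=1958, p(26)=2436, p(27)=3010, p(28)=3718, p(29)=4565, p(30)=5604, p(31)=6842, p(32)=8349, p(33)=10143, p(34)=12310, p(35)=14883, p(36)=17977, p(37)=21637, p(38)=26015, p(39)=31185, p(40)=37338, p(41)=44583, p(42)=53174, p(43)=63261, p(44)=75175, p(45)=89134, p(46)=105558, p(47)=124754, p(48)=147273, p(49)=173525, p(50)=204226, p(51)=239943, p(52)=281589, p(53)=329931, p(54)=386155, p(55)=451276, p(56)=526823, p(57)=614154, p(58)=715220, p(59)=831820, p(60)=966467, p(61)=1121505, p(62)=1300156, p(63)=1505499, p(64)=1741630, p(65)=2012558, p(66)=2323520, p(67)=2679689, p(68)=3087735, p(69)=3554345, p(70)=4087968, p(71)=4697205, p(72)=5392783, p(73)=6185689, p(74)=7089500, p(75)=8118264, p(76)=9289091, p(77)=10619863, p(78)=12132164, p(79)=13848650, p(80)=15796476, p(81)=18004327, p(82)=20506255, p(83)=23338469, p(84)=26543660, p(85)=30167357, p(86)=34262962, p(87)=38887673, p(88)=44108109, p(89)=49995925, p(90)=56634173, p(91)=64112359, p(92)=72533807, p(93)=82010177, p(94)=92669720, p(95)=104651419, p(96)=118114304, p(97)=133230930, p(98)=150198136, p(99)=169229875, p(100)=190569292, p(101)=214481126, p(102)=241265379, p(103)=271248950, p(104)=304801365, p(105)=342325709, p(106)=384276336, p(107)=431149389, p(108)=483502844, p(109)=541946240, p(110)=607163746, p(111)=679903203, p(112)=761002156, p(113)=851376628, p(114)=952050665, p(115)=1064144451, p(116)=1188908248, p(117)=1327710076, p(118)=1482074143, p(119)=1653668665, p(120)=1844349560, p(121)=2056148051, p(122)=2291320912, p(123)=2552338241, p(124)=2841940500, p(125)=3163127352, p(126)=3519222692, p(127)=3913864295, p(128)=4351078600, p(129)=4835271870, p(130)=5371315400, p(131)=5964539504, p(132)=6620830889, p(133)=7346629512, p(134)=8149040695, p(135)=9035836076, p(136)=10015581680, p(137)=11097645016, p(138)=12292341831, p(139)=13610949895, p(140)=15065878135, p(141)=16670689208, p(142)=18440293320, p(143)=20390982757, p(144)=22540654445, p(145)=24908858009, p(146)=27517052599, p(147)=30388671978, p(148)=33549419497, p(149)=37027355200, p(150)=40853235313, p(151)=45060624582, p(152)=49686288421, p(153)=54770336324, p(154)=60356673280, p(155)=66493182097, p(156)=73232243759, p(157)=80630964769, p(158)=88751778802, p(159)=97662728555.
Final step: p(160) = p(159) + p(158) - p(155) - p(153) + p(148) + p(145) - p(138) - p(134) + p(125) + p(120) - p(109) - p(103) + p(90) + p(83) - p(68) - p(60) + p(43) + p(34) - p(15) - p(5)
= 97662728555 + 88751778802 - 66493182097 - 54770336324 + 33549419497 + 24908858009 - 12292341831 - 8149040695 + 3163127352 + 1844349560 - 541946240 - 271248950 + 56634173 + 23338469 - 3087735 - 966467 + 63261 + 12310 - 176 - 7
= 107438159466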